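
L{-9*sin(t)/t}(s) -9*atan(1/s)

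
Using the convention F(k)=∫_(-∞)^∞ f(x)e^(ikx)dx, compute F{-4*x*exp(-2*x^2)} -sqrt(2)*I*sqrt(pi)*k*exp(-k^2/8)/2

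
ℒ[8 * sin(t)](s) 8/(s^2 + 1)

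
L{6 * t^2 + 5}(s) 12/s^3 + 5/s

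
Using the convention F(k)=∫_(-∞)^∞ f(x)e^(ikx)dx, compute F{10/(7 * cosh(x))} 10 * pi/(7 * cosh(pi * k/2))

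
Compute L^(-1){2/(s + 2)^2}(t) 2*t*exp(-2*t)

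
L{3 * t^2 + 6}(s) 6/s + 6/s^3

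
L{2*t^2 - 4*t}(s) 4/s^3 - 4/s^2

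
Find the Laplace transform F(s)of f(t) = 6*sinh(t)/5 6/(5*(s^2-1))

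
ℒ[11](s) 11/s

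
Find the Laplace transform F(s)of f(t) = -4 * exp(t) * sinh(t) -4/(s * (s - 2))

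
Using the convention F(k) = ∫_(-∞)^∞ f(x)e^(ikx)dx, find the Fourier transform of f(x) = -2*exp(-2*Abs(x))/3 -8/(3*k^2 + 12)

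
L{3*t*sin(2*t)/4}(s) 3*s/(s^2 + 4)^2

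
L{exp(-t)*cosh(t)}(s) (s + 1)/(s*(s + 2))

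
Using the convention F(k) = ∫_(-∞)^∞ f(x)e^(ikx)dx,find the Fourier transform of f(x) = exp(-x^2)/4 sqrt(pi)*exp(-k^2/4)/4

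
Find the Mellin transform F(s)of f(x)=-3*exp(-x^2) -3*gamma(s/2)/2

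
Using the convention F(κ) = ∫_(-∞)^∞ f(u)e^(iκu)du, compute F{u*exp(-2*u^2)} sqrt(2)*I*sqrt(pi)*κ*exp(-κ^2/8)/8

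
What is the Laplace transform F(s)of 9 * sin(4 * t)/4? 9/(s^2+16)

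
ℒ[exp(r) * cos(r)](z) (z - 1)/((z - 1)^2 + 1)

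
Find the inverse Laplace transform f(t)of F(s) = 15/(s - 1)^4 5*t^3*exp(t)/2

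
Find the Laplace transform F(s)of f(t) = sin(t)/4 1/(4*(s^2+1))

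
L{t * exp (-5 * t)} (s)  (s + 5)^ (-2)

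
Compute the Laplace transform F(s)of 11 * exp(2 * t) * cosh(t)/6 11 * (s - 2)/(6 * ((s - 2)^2 - 1))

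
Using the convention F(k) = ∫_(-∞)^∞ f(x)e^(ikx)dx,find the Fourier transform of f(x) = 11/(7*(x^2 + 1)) 11*pi*exp(-Abs(k))/7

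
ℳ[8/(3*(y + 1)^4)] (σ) 4*gamma(σ)*gamma(4 - σ)/9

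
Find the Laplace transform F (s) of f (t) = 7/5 7/ (5 * s) 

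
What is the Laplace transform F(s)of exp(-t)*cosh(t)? (s+1)/(s*(s+2))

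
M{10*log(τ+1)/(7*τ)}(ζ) -10*pi*csc(pi*ζ)/(7*ζ - 7)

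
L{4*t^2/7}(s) 8/(7*s^3)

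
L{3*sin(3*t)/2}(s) 9/(2*(s^2 + 9))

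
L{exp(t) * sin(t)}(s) 1/((s - 1)^2 + 1)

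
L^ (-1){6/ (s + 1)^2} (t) 6*t*exp (-t)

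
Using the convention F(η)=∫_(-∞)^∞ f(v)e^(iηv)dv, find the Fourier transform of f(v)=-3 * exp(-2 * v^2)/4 -3 * sqrt(2) * sqrt(pi) * exp(-η^2/8)/8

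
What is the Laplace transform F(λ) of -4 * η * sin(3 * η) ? -24 * λ/(λ^2 + 9) ^2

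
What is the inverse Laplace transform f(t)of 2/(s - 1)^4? t^3*exp(t)/3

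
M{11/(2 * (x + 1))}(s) 11 * pi * csc(pi * s)/2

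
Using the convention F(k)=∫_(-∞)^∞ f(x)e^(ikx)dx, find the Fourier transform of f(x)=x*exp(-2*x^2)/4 sqrt(2)*I*sqrt(pi)*k*exp(-k^2/8)/32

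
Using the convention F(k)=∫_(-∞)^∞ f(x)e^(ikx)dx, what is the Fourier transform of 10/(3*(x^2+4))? 5*pi*exp(-2*Abs(k))/3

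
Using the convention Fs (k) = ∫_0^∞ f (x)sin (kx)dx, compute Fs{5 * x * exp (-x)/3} 10 * k/ (3 * (k^2 + 1)^2)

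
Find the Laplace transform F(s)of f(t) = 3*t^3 18/s^4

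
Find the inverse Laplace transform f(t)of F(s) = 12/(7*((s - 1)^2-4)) 6*exp(t)*sinh(2*t)/7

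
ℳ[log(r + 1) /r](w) -pi * csc(pi * w) /(w - 1) 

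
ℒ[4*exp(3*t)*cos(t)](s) 4*(s - 3)/((s - 3)^2 + 1)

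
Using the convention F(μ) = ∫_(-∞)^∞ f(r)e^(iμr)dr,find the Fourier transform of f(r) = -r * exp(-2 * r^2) -sqrt(2) * I * sqrt(pi) * μ * exp(-μ^2/8)/8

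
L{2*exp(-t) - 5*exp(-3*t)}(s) 2/(s + 1) - 5/(s + 3)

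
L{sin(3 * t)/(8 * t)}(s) atan(3/s)/8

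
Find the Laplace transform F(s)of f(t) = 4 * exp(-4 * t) 4/(s+4)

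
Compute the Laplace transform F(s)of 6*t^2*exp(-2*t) 12/(s + 2)^3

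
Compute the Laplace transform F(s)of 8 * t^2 16/s^3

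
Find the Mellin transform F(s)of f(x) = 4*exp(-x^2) 2*gamma(s/2)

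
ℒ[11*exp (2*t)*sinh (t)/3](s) 11/ (3*( (s - 2)^2 - 1))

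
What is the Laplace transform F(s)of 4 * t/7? 4/(7 * s^2)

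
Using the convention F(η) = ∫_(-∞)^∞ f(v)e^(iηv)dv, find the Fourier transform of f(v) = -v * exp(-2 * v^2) -sqrt(2) * I * sqrt(pi) * η * exp(-η^2/8)/8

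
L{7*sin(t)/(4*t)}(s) 7*atan(1/s)/4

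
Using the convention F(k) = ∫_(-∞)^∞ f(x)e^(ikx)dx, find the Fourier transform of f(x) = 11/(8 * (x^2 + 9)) 11 * pi * exp(-3 * Abs(k))/24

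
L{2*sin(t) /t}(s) 2*atan(1/s) 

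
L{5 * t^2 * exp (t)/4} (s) 5/ (2 * (s - 1)^3)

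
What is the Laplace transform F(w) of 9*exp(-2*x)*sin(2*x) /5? 18/(5*((w + 2) ^2 + 4) ) 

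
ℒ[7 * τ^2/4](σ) 7/(2 * σ^3)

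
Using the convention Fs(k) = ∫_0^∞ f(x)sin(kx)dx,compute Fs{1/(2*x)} pi/4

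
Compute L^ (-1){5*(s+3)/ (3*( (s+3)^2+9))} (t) 5*exp (-3*t)*cos (3*t)/3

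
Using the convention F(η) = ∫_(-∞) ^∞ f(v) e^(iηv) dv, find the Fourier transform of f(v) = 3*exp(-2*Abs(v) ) 12/(η^2 + 4) 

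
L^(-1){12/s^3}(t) 6*t^2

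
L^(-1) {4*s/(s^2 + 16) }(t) 4*cos(4*t) 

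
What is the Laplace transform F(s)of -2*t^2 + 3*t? 3/s^2 - 4/s^3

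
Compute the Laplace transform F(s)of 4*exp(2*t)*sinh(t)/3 4/(3*((s - 2)^2 - 1))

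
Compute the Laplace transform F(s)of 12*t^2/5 24/(5*s^3)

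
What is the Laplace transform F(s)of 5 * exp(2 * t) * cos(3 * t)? 5 * (s - 2)/((s - 2)^2 + 9)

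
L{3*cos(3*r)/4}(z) 3*z/(4*(z^2 + 9))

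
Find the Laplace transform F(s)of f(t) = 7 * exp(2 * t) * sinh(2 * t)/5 14/(5 * s * (s - 4))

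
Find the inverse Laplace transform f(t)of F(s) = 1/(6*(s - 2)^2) t*exp(2*t)/6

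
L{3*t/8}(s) 3/(8*s^2)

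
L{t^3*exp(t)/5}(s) 6/(5*(s - 1)^4)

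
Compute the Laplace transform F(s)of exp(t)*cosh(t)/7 (s - 1)/(7*s*(s - 2))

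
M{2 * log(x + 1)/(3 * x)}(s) -2 * pi * csc(pi * s)/(3 * s - 3)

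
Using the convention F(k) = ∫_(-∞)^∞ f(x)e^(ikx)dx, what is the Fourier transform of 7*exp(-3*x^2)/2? 7*sqrt(3)*sqrt(pi)*exp(-k^2/12)/6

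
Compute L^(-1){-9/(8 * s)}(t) -9/8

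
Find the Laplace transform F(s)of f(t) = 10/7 10/(7 * s)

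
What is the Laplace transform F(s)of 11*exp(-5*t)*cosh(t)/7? 11*(s + 5)/(7*((s + 5)^2-1))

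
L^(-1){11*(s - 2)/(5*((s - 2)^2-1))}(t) 11*exp(2*t)*cosh(t)/5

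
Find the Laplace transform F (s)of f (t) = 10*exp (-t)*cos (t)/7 10*(s+1)/ (7*( (s+1)^2+1))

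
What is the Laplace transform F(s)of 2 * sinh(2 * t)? 4/(s^2 - 4)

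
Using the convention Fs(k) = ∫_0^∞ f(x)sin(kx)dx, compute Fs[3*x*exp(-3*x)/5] 18*k/(5*(k^2 + 9)^2)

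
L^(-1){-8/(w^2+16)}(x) -2 * sin(4 * x)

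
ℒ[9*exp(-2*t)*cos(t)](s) 9*(s + 2)/((s + 2)^2 + 1)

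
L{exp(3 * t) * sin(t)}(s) 1/((s - 3)^2 + 1)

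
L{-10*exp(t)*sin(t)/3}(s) -10/(3*(s - 1)^2 + 3)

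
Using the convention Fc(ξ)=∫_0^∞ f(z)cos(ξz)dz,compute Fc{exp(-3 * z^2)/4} sqrt(3) * sqrt(pi) * exp(-ξ^2/12)/24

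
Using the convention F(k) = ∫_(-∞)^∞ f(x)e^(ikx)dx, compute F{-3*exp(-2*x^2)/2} -3*sqrt(2)*sqrt(pi)*exp(-k^2/8)/4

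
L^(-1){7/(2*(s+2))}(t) 7*exp(-2*t)/2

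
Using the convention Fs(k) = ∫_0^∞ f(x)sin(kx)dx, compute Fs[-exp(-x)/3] -k/(3 * k^2 + 3)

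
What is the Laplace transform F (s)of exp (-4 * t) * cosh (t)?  (s + 4)/ ( (s + 4)^2 - 1)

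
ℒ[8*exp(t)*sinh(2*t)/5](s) 16/(5*((s - 1)^2 - 4))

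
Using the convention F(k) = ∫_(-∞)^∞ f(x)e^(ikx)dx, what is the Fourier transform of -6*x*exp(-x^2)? -3*I*sqrt(pi)*k*exp(-k^2/4)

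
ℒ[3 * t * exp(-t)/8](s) 3/(8 * (s + 1)^2)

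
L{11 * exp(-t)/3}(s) 11/(3 * (s + 1))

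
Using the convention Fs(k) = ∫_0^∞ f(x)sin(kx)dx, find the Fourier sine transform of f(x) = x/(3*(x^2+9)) pi*exp(-3*k)/6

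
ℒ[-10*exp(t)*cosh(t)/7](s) 10*(1 - s)/(7*s*(s - 2))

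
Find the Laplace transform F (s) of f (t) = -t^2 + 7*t 7/s^2 - 2/s^3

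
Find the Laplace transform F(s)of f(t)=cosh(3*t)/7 s/(7*(s^2 - 9))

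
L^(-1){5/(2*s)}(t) 5/2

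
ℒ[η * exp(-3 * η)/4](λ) 1/(4 * (λ + 3)^2)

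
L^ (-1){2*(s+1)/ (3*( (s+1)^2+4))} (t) 2*exp (-t)*cos (2*t)/3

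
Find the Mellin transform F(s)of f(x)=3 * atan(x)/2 -3 * pi * sec(pi * s/2)/(4 * s)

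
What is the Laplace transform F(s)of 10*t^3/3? 20/s^4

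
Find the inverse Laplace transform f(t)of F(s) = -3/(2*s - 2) -3*exp(t)/2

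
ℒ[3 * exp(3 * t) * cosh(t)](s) 3 * (s - 3) /((s - 3) ^2 - 1) 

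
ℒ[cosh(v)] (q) q/(q^2 - 1)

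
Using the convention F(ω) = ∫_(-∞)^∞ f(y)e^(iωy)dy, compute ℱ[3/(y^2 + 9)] pi * exp(-3 * Abs(ω))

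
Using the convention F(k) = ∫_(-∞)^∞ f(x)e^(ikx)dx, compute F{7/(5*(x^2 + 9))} 7*pi*exp(-3*Abs(k))/15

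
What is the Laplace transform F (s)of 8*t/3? 8/ (3*s^2)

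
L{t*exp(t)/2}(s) 1/(2*(s - 1)^2)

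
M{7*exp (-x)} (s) 7*gamma (s)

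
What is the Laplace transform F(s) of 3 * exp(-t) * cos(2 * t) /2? 3 * (s + 1) /(2 * ((s + 1) ^2 + 4) ) 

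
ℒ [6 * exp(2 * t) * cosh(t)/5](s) 6 * (s - 2)/(5 * ((s - 2)^2 - 1))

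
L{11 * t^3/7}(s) 66/(7 * s^4)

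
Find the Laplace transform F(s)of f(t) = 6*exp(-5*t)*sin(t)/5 6/(5*((s + 5)^2 + 1))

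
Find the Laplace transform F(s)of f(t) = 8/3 8/(3 * s)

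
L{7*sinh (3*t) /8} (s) 21/ (8*(s^2 - 9) ) 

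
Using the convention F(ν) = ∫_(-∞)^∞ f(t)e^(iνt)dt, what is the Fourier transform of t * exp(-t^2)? I * sqrt(pi) * ν * exp(-ν^2/4)/2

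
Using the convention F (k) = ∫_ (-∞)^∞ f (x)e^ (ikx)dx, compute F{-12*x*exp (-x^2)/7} -6*I*sqrt (pi)*k*exp (-k^2/4)/7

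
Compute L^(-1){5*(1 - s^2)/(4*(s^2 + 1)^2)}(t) -5*t*cos(t)/4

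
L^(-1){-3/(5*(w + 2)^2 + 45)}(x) -exp(-2*x)*sin(3*x)/5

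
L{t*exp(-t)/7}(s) 1/(7*(s + 1)^2)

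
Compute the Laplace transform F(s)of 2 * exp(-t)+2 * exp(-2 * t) 2/(s+1)+2/(s+2)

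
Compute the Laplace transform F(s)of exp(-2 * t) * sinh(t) 1/((s + 2)^2 - 1)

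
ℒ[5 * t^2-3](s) 10/s^3-3/s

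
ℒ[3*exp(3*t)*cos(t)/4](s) 3*(s - 3)/(4*((s - 3)^2 + 1))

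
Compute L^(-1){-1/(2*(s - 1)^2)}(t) -t*exp(t)/2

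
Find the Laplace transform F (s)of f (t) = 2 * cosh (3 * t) 2 * s/ (s^2 - 9)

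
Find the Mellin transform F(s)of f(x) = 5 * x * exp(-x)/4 5 * gamma(s + 1)/4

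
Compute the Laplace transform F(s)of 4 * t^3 24/s^4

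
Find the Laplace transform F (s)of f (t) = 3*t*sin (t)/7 6*s/ (7*(s^2 + 1)^2)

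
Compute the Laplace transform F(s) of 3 3/s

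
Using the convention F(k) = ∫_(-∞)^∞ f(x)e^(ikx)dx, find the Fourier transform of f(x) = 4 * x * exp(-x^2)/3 2 * I * sqrt(pi) * k * exp(-k^2/4)/3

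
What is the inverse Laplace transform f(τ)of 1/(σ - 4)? exp(4*τ)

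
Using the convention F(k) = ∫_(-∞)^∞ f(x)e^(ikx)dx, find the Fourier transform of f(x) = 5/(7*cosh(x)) 5*pi/(7*cosh(pi*k/2))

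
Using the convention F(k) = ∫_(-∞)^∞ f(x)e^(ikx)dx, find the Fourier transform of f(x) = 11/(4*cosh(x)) 11*pi/(4*cosh(pi*k/2))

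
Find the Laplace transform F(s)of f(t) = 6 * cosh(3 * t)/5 6 * s/(5 * (s^2 - 9))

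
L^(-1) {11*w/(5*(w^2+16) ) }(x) 11*cos(4*x) /5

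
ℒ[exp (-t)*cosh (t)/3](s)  (s + 1)/ (3*s*(s + 2))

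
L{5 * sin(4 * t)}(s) 20/(s^2 + 16)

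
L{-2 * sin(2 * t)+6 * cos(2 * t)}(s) 6 * s/(s^2+4) - 4/(s^2+4)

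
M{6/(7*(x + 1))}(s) 6*pi*csc(pi*s)/7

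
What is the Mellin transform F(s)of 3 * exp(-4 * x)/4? 3 * gamma(s)/(4 * 2^(2 * s))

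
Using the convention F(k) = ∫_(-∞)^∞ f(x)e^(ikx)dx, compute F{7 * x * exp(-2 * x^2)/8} 7 * sqrt(2) * I * sqrt(pi) * k * exp(-k^2/8)/64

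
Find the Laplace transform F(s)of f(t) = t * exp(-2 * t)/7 1/(7 * (s + 2)^2)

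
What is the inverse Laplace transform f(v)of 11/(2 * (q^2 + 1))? 11 * sin(v)/2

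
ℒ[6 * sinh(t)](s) 6/(s^2 - 1)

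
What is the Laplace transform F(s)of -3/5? -3/(5 * s)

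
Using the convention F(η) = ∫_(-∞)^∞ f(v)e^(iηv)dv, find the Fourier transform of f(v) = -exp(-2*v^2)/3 -sqrt(2)*sqrt(pi)*exp(-η^2/8)/6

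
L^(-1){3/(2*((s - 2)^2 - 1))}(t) 3*exp(2*t)*sinh(t)/2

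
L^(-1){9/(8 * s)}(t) 9/8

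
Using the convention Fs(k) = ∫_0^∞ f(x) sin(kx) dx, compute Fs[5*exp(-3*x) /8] 5*k/(8*(k^2 + 9) ) 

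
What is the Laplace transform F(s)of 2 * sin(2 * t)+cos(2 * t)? 4/(s^2+4)+s/(s^2+4)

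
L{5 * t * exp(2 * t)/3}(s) 5/(3 * (s - 2)^2)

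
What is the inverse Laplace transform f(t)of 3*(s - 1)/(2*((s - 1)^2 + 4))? 3*exp(t)*cos(2*t)/2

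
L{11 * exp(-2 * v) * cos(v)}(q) 11 * (q + 2)/((q + 2)^2 + 1)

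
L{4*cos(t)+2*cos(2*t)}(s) 4*s/(s^2+1)+2*s/(s^2+4)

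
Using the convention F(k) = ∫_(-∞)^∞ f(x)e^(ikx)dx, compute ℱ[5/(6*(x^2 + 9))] 5*pi*exp(-3*Abs(k))/18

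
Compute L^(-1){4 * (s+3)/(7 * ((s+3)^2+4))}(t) 4 * exp(-3 * t) * cos(2 * t)/7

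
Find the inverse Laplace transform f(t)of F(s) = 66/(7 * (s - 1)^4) 11 * t^3 * exp(t)/7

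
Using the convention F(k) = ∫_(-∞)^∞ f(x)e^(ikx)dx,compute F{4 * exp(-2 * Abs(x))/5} 16/(5 * (k^2+4))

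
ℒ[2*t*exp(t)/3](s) 2/(3*(s - 1)^2)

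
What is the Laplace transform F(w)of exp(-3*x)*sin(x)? 1/((w + 3)^2 + 1)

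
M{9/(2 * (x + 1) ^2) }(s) -9 * pi * (s - 1) /(2 * sin(pi * s) ) 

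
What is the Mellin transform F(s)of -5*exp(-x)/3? -5*gamma(s)/3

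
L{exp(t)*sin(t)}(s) 1/((s - 1)^2 + 1)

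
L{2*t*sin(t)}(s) 4*s/(s^2 + 1)^2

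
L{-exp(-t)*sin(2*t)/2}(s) -1/((s + 1)^2 + 4)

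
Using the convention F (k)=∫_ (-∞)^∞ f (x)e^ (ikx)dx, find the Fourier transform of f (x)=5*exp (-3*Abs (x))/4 15/ (2*(k^2+9))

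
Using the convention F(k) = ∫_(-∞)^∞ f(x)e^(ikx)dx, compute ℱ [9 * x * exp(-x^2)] 9 * I * sqrt(pi) * k * exp(-k^2/4)/2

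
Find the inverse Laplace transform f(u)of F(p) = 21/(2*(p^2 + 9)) 7*sin(3*u)/2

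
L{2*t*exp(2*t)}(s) 2/(s - 2)^2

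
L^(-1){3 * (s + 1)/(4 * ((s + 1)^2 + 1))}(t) 3 * exp(-t) * cos(t)/4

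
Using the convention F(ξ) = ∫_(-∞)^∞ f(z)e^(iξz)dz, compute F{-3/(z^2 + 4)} -3 * pi * exp(-2 * Abs(ξ))/2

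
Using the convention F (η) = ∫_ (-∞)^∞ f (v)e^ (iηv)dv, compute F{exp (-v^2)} sqrt (pi) * exp (-η^2/4)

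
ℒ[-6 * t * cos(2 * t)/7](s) 6 * (4 - s^2)/(7 * (s^2 + 4)^2)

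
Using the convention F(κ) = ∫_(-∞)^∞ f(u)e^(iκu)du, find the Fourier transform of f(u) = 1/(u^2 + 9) pi*exp(-3*Abs(κ))/3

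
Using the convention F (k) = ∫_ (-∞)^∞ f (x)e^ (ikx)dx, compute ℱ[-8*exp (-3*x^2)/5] -8*sqrt (3)*sqrt (pi)*exp (-k^2/12)/15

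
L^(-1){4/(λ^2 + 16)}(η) sin(4*η)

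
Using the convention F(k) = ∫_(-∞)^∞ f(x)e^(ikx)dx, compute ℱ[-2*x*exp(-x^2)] -I*sqrt(pi)*k*exp(-k^2/4)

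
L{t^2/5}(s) 2/(5*s^3)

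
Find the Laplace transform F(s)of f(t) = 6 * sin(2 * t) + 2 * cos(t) 12/(s^2 + 4) + 2 * s/(s^2 + 1)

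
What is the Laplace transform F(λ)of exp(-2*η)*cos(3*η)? (λ+2)/((λ+2)^2+9)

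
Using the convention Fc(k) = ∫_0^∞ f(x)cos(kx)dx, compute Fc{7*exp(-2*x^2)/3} 7*sqrt(2)*sqrt(pi)*exp(-k^2/8)/12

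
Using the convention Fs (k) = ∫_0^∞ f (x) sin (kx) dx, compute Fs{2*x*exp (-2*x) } 8*k/ (k^2 + 4) ^2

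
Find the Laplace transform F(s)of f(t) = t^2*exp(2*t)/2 (s - 2)^(-3)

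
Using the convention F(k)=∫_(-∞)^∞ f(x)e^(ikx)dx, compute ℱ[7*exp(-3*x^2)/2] 7*sqrt(3)*sqrt(pi)*exp(-k^2/12)/6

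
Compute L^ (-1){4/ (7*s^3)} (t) 2*t^2/7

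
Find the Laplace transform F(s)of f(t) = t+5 5/s+s^(-2)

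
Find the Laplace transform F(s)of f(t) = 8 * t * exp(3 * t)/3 8/(3 * (s - 3)^2)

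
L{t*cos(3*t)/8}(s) (s^2 - 9)/(8*(s^2+9)^2)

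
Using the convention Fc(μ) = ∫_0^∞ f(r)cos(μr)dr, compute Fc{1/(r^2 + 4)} pi * exp(-2 * μ)/4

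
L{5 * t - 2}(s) 5/s^2 - 2/s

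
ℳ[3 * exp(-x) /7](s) 3 * gamma(s) /7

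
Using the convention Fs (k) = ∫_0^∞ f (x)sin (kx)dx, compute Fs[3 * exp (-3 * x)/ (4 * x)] 3 * atan (k/3)/4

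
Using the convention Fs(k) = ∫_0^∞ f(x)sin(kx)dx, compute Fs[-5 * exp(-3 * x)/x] -5 * atan(k/3)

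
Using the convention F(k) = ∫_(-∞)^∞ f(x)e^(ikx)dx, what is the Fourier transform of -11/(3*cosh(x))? -11*pi/(3*cosh(pi*k/2))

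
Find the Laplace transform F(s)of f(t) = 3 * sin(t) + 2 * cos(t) 2 * s/(s^2 + 1) + 3/(s^2 + 1)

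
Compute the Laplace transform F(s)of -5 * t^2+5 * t 5/s^2 - 10/s^3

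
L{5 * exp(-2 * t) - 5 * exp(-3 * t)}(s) 5/(s + 2) - 5/(s + 3)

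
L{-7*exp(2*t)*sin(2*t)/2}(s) -7/((s - 2)^2+4)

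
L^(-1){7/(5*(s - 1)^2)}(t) 7*t*exp(t)/5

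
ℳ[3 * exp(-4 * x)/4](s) 3 * gamma(s)/(4 * 2^(2 * s))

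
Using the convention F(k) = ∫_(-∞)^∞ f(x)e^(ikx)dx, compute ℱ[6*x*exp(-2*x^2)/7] 3*sqrt(2)*I*sqrt(pi)*k*exp(-k^2/8)/28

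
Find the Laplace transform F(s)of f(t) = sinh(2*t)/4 1/(2*(s^2 - 4))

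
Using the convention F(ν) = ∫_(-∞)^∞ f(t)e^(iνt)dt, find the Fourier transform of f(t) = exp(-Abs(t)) 2/(ν^2 + 1)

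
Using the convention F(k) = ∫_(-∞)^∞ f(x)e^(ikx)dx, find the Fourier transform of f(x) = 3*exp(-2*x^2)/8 3*sqrt(2)*sqrt(pi)*exp(-k^2/8)/16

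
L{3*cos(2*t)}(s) 3*s/(s^2 + 4)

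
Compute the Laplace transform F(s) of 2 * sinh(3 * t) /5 6/(5 * (s^2 - 9) ) 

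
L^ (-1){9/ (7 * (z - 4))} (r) 9 * exp (4 * r)/7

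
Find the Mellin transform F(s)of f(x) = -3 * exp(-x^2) -3 * gamma(s/2)/2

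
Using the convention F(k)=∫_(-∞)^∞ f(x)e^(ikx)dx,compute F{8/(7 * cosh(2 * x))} 4 * pi/(7 * cosh(pi * k/4))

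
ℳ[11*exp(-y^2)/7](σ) 11*gamma(σ/2)/14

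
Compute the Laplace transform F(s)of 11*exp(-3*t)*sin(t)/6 11/(6*((s+3)^2+1))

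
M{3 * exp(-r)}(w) 3 * gamma(w)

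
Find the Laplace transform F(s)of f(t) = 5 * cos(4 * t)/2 5 * s/(2 * (s^2 + 16))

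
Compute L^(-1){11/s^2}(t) 11*t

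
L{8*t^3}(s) 48/s^4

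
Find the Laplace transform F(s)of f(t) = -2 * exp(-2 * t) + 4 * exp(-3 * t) 4/(s + 3)-2/(s + 2)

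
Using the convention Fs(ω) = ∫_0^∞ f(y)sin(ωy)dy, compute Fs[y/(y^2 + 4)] pi*exp(-2*ω)/2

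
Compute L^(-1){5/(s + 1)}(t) 5 * exp(-t)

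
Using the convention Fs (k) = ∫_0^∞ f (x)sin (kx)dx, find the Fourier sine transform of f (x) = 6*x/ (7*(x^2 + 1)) 3*pi*exp (-k)/7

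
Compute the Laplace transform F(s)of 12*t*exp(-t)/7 12/(7*(s + 1)^2)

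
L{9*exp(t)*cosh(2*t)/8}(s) 9*(s - 1)/(8*((s - 1)^2 - 4))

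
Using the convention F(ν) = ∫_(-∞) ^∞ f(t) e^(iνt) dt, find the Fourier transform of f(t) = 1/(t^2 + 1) pi * exp(-Abs(ν) ) 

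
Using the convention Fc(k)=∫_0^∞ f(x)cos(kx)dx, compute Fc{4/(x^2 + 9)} 2 * pi * exp(-3 * k)/3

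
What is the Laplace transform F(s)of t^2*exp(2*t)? 2/(s - 2)^3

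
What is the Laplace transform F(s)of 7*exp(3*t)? 7/(s - 3)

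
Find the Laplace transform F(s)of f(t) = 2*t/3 2/(3*s^2)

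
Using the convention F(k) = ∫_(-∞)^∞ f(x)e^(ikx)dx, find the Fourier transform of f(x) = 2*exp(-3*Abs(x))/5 12/(5*(k^2 + 9))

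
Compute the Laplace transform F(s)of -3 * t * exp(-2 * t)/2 -3/(2 * (s + 2)^2)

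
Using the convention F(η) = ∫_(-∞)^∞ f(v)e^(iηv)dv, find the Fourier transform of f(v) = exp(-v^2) sqrt(pi) * exp(-η^2/4)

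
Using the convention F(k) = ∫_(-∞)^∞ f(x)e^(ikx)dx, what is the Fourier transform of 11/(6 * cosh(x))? 11 * pi/(6 * cosh(pi * k/2))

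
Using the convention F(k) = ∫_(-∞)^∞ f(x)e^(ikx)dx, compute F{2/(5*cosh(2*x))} pi/(5*cosh(pi*k/4))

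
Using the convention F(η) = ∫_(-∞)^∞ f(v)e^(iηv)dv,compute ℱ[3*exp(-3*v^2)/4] sqrt(3)*sqrt(pi)*exp(-η^2/12)/4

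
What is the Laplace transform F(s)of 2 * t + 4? 4/s + 2/s^2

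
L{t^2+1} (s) 1/s+2/s^3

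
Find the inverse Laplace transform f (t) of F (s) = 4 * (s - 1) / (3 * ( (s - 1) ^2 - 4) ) 4 * exp (t) * cosh (2 * t) /3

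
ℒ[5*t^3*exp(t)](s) 30/(s - 1)^4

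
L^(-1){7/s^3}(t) 7*t^2/2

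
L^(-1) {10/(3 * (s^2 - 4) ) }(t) 5 * sinh(2 * t) /3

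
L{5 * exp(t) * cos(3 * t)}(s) 5 * (s - 1)/((s - 1)^2 + 9)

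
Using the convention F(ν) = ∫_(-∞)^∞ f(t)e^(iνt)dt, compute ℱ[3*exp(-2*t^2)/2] 3*sqrt(2)*sqrt(pi)*exp(-ν^2/8)/4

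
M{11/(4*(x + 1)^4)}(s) 11*gamma(s)*gamma(4 - s)/24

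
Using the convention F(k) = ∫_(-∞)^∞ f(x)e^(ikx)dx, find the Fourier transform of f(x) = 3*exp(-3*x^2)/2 sqrt(3)*sqrt(pi)*exp(-k^2/12)/2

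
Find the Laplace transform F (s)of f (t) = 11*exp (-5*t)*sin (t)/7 11/ (7*( (s + 5)^2 + 1))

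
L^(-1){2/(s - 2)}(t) 2*exp(2*t)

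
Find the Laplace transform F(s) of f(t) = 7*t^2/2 7/s^3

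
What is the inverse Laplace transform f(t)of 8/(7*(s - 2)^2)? 8*t*exp(2*t)/7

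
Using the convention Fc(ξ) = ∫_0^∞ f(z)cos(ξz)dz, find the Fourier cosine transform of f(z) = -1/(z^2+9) -pi * exp(-3 * ξ)/6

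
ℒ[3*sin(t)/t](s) 3*atan(1/s)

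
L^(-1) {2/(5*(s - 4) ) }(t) 2*exp(4*t) /5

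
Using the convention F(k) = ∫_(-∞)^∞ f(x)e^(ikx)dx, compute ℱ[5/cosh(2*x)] 5*pi/(2*cosh(pi*k/4))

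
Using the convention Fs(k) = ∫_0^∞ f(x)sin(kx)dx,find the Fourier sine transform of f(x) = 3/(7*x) 3*pi/14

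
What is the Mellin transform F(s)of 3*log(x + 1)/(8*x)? -3*pi*csc(pi*s)/(8*s - 8)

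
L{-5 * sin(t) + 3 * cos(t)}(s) 3 * s/(s^2 + 1) - 5/(s^2 + 1)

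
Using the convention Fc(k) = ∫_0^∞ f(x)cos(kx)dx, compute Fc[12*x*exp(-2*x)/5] 12*(4 - k^2)/(5*(k^2 + 4)^2)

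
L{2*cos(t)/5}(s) 2*s/(5*(s^2 + 1))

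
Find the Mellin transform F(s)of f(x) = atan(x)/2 -pi*sec(pi*s/2)/(4*s)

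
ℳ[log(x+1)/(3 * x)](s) -pi * csc(pi * s)/(3 * s - 3)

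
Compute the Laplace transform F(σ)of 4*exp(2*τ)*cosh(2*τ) 4*(σ - 2)/(σ*(σ - 4))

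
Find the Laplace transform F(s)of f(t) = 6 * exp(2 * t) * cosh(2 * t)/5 6 * (s - 2)/(5 * s * (s - 4))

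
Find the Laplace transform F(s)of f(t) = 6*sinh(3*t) 18/(s^2 - 9)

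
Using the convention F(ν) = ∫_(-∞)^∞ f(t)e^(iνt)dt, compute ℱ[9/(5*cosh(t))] 9*pi/(5*cosh(pi*ν/2))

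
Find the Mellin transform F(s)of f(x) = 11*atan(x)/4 -11*pi*sec(pi*s/2)/(8*s)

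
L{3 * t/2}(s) 3/(2 * s^2) 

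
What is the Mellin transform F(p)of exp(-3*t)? gamma(p)/3^p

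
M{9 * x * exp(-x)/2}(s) 9 * gamma(s+1)/2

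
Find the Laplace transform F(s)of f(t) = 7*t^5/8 105/s^6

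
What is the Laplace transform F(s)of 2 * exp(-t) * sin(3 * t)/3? 2/((s + 1)^2 + 9)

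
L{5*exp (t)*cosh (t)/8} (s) 5*(s - 1)/ (8*s*(s - 2))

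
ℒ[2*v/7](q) 2/(7*q^2)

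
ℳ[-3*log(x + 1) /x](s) 3*pi*csc(pi*s) /(s - 1) 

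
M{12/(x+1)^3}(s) 6*pi*(s - 2)*(s - 1)/sin(pi*s)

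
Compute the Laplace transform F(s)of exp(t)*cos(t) (s - 1)/((s - 1)^2 + 1)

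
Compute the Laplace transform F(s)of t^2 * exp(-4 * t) 2/(s+4)^3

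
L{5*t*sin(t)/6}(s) 5*s/(3*(s^2 + 1)^2)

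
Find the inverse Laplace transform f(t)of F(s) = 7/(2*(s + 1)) 7*exp(-t)/2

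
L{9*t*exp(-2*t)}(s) 9/(s + 2)^2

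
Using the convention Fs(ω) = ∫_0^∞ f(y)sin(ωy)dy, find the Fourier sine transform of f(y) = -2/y -pi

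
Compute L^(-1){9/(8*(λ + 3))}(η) 9*exp(-3*η)/8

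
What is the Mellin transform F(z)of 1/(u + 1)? pi*csc(pi*z)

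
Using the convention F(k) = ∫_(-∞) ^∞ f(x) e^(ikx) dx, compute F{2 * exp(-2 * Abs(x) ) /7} 8/(7 * (k^2 + 4) ) 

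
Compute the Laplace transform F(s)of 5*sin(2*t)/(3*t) 5*atan(2/s)/3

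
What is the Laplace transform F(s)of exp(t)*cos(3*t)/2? (s - 1)/(2*((s - 1)^2 + 9))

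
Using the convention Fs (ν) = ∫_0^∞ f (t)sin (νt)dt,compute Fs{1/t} pi/2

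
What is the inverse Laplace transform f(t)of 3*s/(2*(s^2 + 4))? 3*cos(2*t)/2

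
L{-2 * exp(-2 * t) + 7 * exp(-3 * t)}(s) 7/(s + 3) - 2/(s + 2)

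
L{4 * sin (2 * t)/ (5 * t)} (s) 4 * atan (2/s)/5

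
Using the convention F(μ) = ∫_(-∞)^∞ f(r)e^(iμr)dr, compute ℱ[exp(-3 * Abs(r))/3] 2/(μ^2 + 9)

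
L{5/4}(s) 5/(4*s)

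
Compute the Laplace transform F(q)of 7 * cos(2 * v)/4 7 * q/(4 * (q^2 + 4))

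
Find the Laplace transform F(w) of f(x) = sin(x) 1/(w^2 + 1) 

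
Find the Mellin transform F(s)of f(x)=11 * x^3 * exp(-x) 11 * gamma(s + 3)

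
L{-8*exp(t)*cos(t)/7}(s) 8*(1 - s)/(7*((s - 1)^2+1))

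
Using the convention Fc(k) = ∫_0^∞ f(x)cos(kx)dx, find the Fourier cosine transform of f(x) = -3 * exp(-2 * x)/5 -6/(5 * k^2 + 20)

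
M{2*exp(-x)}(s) 2*gamma(s)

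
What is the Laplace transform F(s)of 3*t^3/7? 18/(7*s^4)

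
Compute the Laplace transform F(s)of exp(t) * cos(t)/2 (s - 1)/(2 * ((s - 1)^2 + 1))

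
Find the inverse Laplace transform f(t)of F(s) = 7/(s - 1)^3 7*t^2*exp(t)/2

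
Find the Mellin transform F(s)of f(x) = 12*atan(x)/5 -6*pi*sec(pi*s/2)/(5*s)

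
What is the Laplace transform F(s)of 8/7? 8/(7*s)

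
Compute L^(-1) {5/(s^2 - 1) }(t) 5 * sinh(t) 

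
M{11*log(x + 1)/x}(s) -11*pi*csc(pi*s)/(s - 1)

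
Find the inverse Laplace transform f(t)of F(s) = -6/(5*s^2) -6*t/5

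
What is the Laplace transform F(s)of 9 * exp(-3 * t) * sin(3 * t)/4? 27/(4 * ((s + 3)^2 + 9))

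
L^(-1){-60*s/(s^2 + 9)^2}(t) -10*t*sin(3*t)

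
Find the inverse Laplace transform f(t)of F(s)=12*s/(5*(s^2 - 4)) 12*cosh(2*t)/5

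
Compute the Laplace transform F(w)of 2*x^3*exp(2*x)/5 12/(5*(w - 2)^4)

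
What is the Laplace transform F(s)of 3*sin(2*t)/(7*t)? 3*atan(2/s)/7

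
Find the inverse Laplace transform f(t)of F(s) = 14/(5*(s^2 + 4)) 7*sin(2*t)/5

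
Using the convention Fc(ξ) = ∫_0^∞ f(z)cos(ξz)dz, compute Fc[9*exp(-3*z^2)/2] 3*sqrt(3)*sqrt(pi)*exp(-ξ^2/12)/4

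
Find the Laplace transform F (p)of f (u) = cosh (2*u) p/ (p^2 - 4)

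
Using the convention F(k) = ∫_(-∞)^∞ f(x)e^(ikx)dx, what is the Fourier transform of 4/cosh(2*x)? 2*pi/cosh(pi*k/4)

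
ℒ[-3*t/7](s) -3/(7*s^2) 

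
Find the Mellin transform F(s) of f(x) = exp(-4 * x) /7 gamma(s) /(7 * 4^s) 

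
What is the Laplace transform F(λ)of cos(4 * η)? λ/(λ^2 + 16)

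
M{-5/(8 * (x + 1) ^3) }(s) -5 * pi * (s - 2) * (s - 1) /(16 * sin(pi * s) ) 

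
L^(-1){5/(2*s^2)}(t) 5*t/2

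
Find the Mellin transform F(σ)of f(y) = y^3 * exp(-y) gamma(σ + 3)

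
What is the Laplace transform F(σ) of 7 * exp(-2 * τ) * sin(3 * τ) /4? 21/(4 * ((σ + 2) ^2 + 9) ) 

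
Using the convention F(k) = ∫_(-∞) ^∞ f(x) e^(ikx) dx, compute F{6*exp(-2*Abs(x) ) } 24/(k^2+4) 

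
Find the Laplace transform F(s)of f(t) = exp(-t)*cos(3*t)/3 (s + 1)/(3*((s + 1)^2 + 9))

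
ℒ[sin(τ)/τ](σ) atan(1/σ)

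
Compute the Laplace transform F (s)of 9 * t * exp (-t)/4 9/ (4 * (s + 1)^2)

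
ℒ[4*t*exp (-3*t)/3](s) 4/ (3*(s+3)^2)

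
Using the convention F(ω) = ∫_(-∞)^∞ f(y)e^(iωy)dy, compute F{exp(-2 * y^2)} sqrt(2) * sqrt(pi) * exp(-ω^2/8)/2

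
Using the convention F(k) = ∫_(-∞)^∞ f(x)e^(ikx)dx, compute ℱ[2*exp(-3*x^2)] 2*sqrt(3)*sqrt(pi)*exp(-k^2/12)/3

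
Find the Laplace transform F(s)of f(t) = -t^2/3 -2/(3*s^3)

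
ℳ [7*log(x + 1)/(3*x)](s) -7*pi*csc(pi*s)/(3*s - 3)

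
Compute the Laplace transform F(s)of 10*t 10/s^2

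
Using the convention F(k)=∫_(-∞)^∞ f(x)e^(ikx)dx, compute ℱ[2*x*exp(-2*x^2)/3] sqrt(2)*I*sqrt(pi)*k*exp(-k^2/8)/12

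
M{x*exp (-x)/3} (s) gamma (s + 1)/3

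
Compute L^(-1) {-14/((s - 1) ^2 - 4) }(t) -7 * exp(t) * sinh(2 * t) 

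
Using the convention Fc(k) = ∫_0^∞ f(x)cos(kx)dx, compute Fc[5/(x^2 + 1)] 5*pi*exp(-k)/2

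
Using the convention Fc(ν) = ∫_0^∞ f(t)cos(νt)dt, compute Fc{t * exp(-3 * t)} (9 - ν^2)/(ν^2 + 9)^2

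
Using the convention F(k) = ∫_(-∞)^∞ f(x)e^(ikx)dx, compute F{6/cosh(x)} 6*pi/cosh(pi*k/2)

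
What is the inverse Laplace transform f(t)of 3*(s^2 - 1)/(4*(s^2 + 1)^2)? 3*t*cos(t)/4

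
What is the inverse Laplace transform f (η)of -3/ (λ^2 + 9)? -sin (3*η)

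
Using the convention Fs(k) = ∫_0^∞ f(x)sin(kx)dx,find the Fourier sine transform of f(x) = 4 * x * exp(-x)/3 8 * k/(3 * (k^2 + 1)^2)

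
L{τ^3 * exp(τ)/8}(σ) 3/(4 * (σ - 1)^4)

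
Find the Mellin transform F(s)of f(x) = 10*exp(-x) 10*gamma(s)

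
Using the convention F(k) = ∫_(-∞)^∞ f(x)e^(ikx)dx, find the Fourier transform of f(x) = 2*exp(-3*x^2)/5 2*sqrt(3)*sqrt(pi)*exp(-k^2/12)/15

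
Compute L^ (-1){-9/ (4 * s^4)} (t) -3 * t^3/8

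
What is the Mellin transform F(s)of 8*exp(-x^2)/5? 4*gamma(s/2)/5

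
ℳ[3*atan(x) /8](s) -3*pi*sec(pi*s/2) /(16*s) 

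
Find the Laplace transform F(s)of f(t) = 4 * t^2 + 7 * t 7/s^2 + 8/s^3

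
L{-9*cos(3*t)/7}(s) -9*s/(7*s^2 + 63)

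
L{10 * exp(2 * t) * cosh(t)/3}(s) 10 * (s - 2)/(3 * ((s - 2)^2 - 1))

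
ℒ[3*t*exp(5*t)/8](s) 3/(8*(s - 5)^2)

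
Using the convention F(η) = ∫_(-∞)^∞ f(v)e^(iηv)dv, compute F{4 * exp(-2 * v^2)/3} 2 * sqrt(2) * sqrt(pi) * exp(-η^2/8)/3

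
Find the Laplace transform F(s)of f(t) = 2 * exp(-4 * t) 2/(s + 4)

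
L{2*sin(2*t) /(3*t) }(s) 2*atan(2/s) /3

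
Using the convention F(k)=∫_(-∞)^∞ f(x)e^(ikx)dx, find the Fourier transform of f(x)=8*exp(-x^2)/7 8*sqrt(pi)*exp(-k^2/4)/7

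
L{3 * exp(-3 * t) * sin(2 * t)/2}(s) 3/((s + 3)^2 + 4)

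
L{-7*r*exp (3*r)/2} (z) -7/ (2*(z - 3)^2)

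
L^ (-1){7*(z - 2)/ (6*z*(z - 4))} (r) 7*exp (2*r)*cosh (2*r)/6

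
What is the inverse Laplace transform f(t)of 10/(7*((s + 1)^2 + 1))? 10*exp(-t)*sin(t)/7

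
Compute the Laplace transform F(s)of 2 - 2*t 2/s - 2/s^2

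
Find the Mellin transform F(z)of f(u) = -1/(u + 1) -pi*csc(pi*z)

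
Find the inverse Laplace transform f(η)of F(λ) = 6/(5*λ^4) η^3/5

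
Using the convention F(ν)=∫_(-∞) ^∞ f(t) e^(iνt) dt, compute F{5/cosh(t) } 5 * pi/cosh(pi * ν/2) 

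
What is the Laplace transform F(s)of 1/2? 1/(2*s)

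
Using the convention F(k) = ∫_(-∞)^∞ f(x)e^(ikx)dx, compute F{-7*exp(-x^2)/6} -7*sqrt(pi)*exp(-k^2/4)/6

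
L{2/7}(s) 2/(7*s)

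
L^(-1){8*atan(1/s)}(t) 8*sin(t)/t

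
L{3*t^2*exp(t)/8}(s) 3/(4*(s - 1)^3)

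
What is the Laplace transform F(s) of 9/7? 9/(7*s) 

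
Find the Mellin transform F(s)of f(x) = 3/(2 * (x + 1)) 3 * pi * csc(pi * s)/2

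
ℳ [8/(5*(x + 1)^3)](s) 4*pi*(s - 2)*(s - 1)/(5*sin(pi*s))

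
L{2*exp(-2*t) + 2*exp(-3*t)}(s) 2/(s + 3) + 2/(s + 2)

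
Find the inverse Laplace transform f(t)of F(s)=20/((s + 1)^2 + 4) 10 * exp(-t) * sin(2 * t)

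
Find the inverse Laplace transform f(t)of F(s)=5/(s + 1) 5*exp(-t)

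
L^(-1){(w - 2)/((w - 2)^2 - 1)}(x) exp(2*x)*cosh(x)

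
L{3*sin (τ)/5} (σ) 3/ (5*(σ^2+1))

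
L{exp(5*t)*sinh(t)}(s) 1/((s - 5)^2 - 1)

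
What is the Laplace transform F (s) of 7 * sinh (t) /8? 7/ (8 * (s^2 - 1) ) 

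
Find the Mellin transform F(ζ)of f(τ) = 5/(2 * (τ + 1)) 5 * pi * csc(pi * ζ)/2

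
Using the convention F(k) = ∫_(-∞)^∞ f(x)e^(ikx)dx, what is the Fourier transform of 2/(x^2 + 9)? 2*pi*exp(-3*Abs(k))/3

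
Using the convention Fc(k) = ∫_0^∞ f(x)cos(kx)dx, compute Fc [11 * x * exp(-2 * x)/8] 11 * (4 - k^2)/(8 * (k^2 + 4)^2)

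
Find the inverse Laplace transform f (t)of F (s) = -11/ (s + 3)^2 -11 * t * exp (-3 * t)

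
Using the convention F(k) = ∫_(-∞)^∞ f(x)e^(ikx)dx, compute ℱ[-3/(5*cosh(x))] -3*pi/(5*cosh(pi*k/2))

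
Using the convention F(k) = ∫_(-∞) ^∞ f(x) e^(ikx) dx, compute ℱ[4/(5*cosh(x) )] 4*pi/(5*cosh(pi*k/2) ) 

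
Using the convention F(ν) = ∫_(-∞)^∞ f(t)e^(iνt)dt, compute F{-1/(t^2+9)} -pi*exp(-3*Abs(ν))/3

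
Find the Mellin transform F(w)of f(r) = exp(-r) gamma(w)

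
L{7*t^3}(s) 42/s^4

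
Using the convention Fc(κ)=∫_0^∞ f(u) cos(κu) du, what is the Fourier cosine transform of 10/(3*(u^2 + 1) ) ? 5*pi*exp(-κ) /3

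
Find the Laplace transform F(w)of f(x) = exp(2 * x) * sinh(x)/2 1/(2 * ((w - 2)^2 - 1))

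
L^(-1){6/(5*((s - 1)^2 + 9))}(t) 2*exp(t)*sin(3*t)/5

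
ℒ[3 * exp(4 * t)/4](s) 3/(4 * (s - 4))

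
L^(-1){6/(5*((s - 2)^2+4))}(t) 3*exp(2*t)*sin(2*t)/5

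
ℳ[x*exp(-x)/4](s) gamma(s + 1)/4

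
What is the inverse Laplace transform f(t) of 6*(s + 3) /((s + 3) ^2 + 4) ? 6*exp(-3*t)*cos(2*t) 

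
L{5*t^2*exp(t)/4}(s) 5/(2*(s - 1)^3)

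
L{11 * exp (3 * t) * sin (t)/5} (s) 11/ (5 * ( (s - 3)^2+1))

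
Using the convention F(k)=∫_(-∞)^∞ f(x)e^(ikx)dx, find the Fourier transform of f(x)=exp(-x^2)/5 sqrt(pi)*exp(-k^2/4)/5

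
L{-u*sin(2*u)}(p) -4*p/(p^2 + 4)^2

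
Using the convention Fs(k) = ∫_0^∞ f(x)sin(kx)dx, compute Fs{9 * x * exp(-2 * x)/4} 9 * k/(k^2 + 4)^2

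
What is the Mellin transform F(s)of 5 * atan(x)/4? -5 * pi * sec(pi * s/2)/(8 * s)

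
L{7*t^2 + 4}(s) 14/s^3 + 4/s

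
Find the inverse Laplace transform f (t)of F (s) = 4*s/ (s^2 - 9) 4*cosh (3*t)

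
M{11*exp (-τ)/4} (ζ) 11*gamma (ζ)/4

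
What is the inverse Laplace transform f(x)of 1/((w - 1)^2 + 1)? exp(x)*sin(x)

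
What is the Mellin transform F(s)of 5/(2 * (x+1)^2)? -5 * pi * (s - 1)/(2 * sin(pi * s))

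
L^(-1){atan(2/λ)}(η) sin(2 * η)/η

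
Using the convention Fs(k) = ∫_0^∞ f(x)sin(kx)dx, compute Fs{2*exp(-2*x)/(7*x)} 2*atan(k/2)/7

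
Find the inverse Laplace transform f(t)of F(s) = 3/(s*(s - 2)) 3*exp(t)*sinh(t)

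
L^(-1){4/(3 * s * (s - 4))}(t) 2 * exp(2 * t) * sinh(2 * t)/3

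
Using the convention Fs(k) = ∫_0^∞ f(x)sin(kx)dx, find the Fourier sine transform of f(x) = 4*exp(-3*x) 4*k/(k^2 + 9)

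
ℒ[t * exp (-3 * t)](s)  (s+3)^ (-2)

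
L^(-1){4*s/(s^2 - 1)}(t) 4*cosh(t)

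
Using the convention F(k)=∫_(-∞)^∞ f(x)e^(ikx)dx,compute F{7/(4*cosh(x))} 7*pi/(4*cosh(pi*k/2))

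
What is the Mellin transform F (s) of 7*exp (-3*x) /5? 7*gamma (s) / (5*3^s) 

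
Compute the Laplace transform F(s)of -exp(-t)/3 -1/(3*s + 3)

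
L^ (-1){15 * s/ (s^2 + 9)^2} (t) 5 * t * sin (3 * t)/2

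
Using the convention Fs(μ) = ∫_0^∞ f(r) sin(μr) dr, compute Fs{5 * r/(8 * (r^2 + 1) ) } 5 * pi * exp(-μ) /16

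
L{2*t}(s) 2/s^2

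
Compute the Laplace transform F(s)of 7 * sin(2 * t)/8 7/(4 * (s^2 + 4))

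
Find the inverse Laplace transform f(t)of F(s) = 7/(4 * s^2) 7 * t/4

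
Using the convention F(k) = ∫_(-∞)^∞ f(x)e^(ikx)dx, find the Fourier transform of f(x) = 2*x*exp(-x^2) I*sqrt(pi)*k*exp(-k^2/4)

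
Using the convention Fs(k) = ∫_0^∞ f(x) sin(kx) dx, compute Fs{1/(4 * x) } pi/8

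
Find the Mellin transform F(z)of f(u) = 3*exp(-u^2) 3*gamma(z/2)/2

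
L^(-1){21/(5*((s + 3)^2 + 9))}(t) 7*exp(-3*t)*sin(3*t)/5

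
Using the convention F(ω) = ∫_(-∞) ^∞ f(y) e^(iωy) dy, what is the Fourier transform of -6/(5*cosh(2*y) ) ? -3*pi/(5*cosh(pi*ω/4) ) 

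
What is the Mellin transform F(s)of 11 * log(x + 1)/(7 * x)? -11 * pi * csc(pi * s)/(7 * s - 7)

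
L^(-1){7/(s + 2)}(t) 7*exp(-2*t)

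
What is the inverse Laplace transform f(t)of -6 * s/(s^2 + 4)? -6 * cos(2 * t)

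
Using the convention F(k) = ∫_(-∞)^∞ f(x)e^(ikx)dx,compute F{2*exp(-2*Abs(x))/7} 8/(7*(k^2 + 4))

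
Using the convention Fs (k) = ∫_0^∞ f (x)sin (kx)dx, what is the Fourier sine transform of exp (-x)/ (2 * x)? atan (k)/2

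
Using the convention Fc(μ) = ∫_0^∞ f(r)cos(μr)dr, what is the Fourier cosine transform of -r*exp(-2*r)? (μ^2-4)/(μ^2 + 4)^2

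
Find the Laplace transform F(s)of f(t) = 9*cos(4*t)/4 9*s/(4*(s^2 + 16))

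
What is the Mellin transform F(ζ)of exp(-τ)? gamma(ζ)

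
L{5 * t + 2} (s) 2/s + 5/s^2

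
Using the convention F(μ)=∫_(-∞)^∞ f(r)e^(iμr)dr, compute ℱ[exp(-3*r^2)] sqrt(3)*sqrt(pi)*exp(-μ^2/12)/3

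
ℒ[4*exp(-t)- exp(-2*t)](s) 4/(s+1) - 1/(s+2)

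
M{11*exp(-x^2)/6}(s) 11*gamma(s/2)/12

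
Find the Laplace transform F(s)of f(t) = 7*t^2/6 7/(3*s^3)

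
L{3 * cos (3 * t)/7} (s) 3 * s/ (7 * (s^2 + 9))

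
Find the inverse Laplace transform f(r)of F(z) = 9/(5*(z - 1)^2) 9*r*exp(r)/5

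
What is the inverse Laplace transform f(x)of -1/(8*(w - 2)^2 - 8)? -exp(2*x)*sinh(x)/8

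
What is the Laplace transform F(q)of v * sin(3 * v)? 6 * q/(q^2 + 9)^2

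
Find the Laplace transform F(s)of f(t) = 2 2/s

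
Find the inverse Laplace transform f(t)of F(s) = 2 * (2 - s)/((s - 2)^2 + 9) -2 * exp(2 * t) * cos(3 * t)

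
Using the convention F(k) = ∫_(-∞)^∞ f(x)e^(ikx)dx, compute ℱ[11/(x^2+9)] 11*pi*exp(-3*Abs(k))/3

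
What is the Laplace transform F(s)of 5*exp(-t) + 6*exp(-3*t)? 6/(s + 3) + 5/(s + 1)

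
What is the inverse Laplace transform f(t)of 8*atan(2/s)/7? 8*sin(2*t)/(7*t)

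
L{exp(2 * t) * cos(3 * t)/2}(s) (s - 2)/(2 * ((s - 2)^2 + 9))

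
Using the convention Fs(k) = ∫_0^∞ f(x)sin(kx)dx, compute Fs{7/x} 7*pi/2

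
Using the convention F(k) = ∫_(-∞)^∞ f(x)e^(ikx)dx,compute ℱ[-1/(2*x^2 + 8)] -pi*exp(-2*Abs(k))/4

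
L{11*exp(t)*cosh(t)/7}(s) 11*(s - 1)/(7*s*(s - 2))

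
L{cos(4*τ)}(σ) σ/(σ^2+16)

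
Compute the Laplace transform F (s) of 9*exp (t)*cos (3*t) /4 9*(s - 1) / (4*( (s - 1) ^2 + 9) ) 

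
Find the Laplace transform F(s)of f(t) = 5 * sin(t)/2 5/(2 * (s^2 + 1))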